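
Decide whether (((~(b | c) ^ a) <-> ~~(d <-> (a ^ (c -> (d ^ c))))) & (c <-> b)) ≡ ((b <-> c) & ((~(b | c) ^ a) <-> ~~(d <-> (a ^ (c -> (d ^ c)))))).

equivalent

  a   |   b   |   c   |   d   |   φ   |   ψ  
----- | ----- | ----- | ----- | ----- | -----
False | False | False | False | False | False
False | False | False |  True |  True |  True
False | False |  True | False | False | False
False | False |  True |  True | False | False
False |  True | False | False | False | False
False |  True | False |  True | False | False
False |  True |  True | False |  True |  True
False |  True |  True |  True |  True |  True
 True | False | False | False | False | False
 True | False | False |  True |  True |  True
 True | False |  True | False | False | False
 True | False |  True |  True | False | False
 True |  True | False | False | False | False
 True |  True | False |  True | False | False
 True |  True |  True | False |  True |  True
 True |  True |  True |  True |  True |  True
The columns for φ and ψ agree on every row, so they are logically equivalent.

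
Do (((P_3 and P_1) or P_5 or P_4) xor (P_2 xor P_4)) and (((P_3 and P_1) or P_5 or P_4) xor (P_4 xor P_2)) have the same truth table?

P_1 | P_2 | P_3 | P_4 | P_5 || φ | ψ
 F  |  F  |  F  |  F  |  F  || F | F
 F  |  F  |  F  |  F  |  T  || T | T
 F  |  F  |  F  |  T  |  F  || F | F
 F  |  F  |  F  |  T  |  T  || F | F
 F  |  F  |  T  |  F  |  F  || F | F
 F  |  F  |  T  |  F  |  T  || T | T
 F  |  F  |  T  |  T  |  F  || F | F
 F  |  F  |  T  |  T  |  T  || F | F
 F  |  T  |  F  |  F  |  F  || T | T
 F  |  T  |  F  |  F  |  T  || F | F
 F  |  T  |  F  |  T  |  F  || T | T
 F  |  T  |  F  |  T  |  T  || T | T
 F  |  T  |  T  |  F  |  F  || T | T
 F  |  T  |  T  |  F  |  T  || F | F
 F  |  T  |  T  |  T  |  F  || T | T
 F  |  T  |  T  |  T  |  T  || T | T
 T  |  F  |  F  |  F  |  F  || F | F
 T  |  F  |  F  |  F  |  T  || T | T
 T  |  F  |  F  |  T  |  F  || F | F
 T  |  F  |  F  |  T  |  T  || F | F
 T  |  F  |  T  |  F  |  F  || T | T
 T  |  F  |  T  |  F  |  T  || T | T
 T  |  F  |  T  |  T  |  F  || F | F
 T  |  F  |  T  |  T  |  T  || F | F
 T  |  T  |  F  |  F  |  F  || T | T
 T  |  T  |  F  |  F  |  T  || F | F
 T  |  T  |  F  |  T  |  F  || T | T
 T  |  T  |  F  |  T  |  T  || T | T
 T  |  T  |  T  |  F  |  F  || F | F
 T  |  T  |  T  |  F  |  T  || F | F
 T  |  T  |  T  |  T  |  F  || T | T
 T  |  T  |  T  |  T  |  T  || T | T
The columns for φ and ψ agree on every row, so they are logically equivalent.

equivalent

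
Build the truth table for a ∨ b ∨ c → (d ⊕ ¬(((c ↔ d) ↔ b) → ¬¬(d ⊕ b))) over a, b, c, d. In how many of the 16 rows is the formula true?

a | b | c | d || (b ∨ c) | (a ∨ (b ∨ c)) | (c ↔ d) | ((c ↔ d) ↔ b) | (d ⊕ b) | ¬(d ⊕ b) | ¬¬(d ⊕ b) | (((c ↔ d) ↔ b) → ¬¬(d ⊕ b)) | ¬(((c ↔ d) ↔ b) → ¬¬(d ⊕ b)) | φ
F | F | F | F ||    F    |       F       |    T    |       F       |    F    |    T     |     F     |              T              |              F               | T
F | F | F | T ||    F    |       F       |    F    |       T       |    T    |    F     |     T     |              T              |              F               | T
F | F | T | F ||    T    |       T       |    F    |       T       |    F    |    T     |     F     |              F              |              T               | T
F | F | T | T ||    T    |       T       |    T    |       F       |    T    |    F     |     T     |              T              |              F               | T
F | T | F | F ||    T    |       T       |    T    |       T       |    T    |    F     |     T     |              T              |              F               | F
F | T | F | T ||    T    |       T       |    F    |       F       |    F    |    T     |     F     |              T              |              F               | T
F | T | T | F ||    T    |       T       |    F    |       F       |    T    |    F     |     T     |              T              |              F               | F
F | T | T | T ||    T    |       T       |    T    |       T       |    F    |    T     |     F     |              F              |              T               | F
T | F | F | F ||    F    |       T       |    T    |       F       |    F    |    T     |     F     |              T              |              F               | F
T | F | F | T ||    F    |       T       |    F    |       T       |    T    |    F     |     T     |              T              |              F               | T
T | F | T | F ||    T    |       T       |    F    |       T       |    F    |    T     |     F     |              F              |              T               | T
T | F | T | T ||    T    |       T       |    T    |       F       |    T    |    F     |     T     |              T              |              F               | T
T | T | F | F ||    T    |       T       |    T    |       T       |    T    |    F     |     T     |              T              |              F               | F
T | T | F | T ||    T    |       T       |    F    |       F       |    F    |    T     |     F     |              T              |              F               | T
T | T | T | F ||    T    |       T       |    F    |       F       |    T    |    F     |     T     |              T              |              F               | F
T | T | T | T ||    T    |       T       |    T    |       T       |    F    |    T     |     F     |              F              |              T               | F
The formula is true on 9 of the 16 rows.

9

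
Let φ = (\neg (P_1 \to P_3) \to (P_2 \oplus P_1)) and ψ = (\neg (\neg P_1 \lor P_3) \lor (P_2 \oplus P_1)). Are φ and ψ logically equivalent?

not equivalent

P_1  P_2  P_3  |  φ  ψ
 1    1    1   |  1  0
 1    1    0   |  0  1
 1    0    1   |  1  1
 1    0    0   |  1  1
 0    1    1   |  1  1
 0    1    0   |  1  1
 0    0    1   |  1  0
 0    0    0   |  1  0
The columns differ at P_1=1, P_2=1, P_3=1 (φ=1, ψ=0), so they are not equivalent.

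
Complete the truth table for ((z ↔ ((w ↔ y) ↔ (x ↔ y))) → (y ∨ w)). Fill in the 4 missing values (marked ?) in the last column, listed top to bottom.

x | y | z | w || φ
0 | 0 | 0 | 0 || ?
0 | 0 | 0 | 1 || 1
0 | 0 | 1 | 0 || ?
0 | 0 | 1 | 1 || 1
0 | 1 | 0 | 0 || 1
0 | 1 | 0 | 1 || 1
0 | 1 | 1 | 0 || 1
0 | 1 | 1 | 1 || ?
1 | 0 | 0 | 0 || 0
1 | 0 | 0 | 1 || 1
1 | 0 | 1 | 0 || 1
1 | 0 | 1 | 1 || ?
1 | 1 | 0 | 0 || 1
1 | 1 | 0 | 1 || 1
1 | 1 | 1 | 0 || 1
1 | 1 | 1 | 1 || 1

Row x=0, y=0, z=0, w=0: (z ↔ ((w ↔ y) ↔ (x ↔ y))) = 0, (y ∨ w) = 0, so the formula = 1.
Row x=0, y=0, z=1, w=0: (z ↔ ((w ↔ y) ↔ (x ↔ y))) = 1, (y ∨ w) = 0, so the formula = 0.
Row x=0, y=1, z=1, w=1: (z ↔ ((w ↔ y) ↔ (x ↔ y))) = 0, (y ∨ w) = 1, so the formula = 1.
Row x=1, y=0, z=1, w=1: (z ↔ ((w ↔ y) ↔ (x ↔ y))) = 1, (y ∨ w) = 1, so the formula = 1.

1, 0, 1, 1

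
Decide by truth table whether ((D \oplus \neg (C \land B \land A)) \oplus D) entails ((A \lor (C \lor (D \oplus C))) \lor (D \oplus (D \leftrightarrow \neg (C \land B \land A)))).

no

A  B  C  D  |  φ  ψ
1  1  1  1  |  0  1
1  1  1  0  |  0  1
1  1  0  1  |  1  1
1  1  0  0  |  1  1
1  0  1  1  |  1  1
1  0  1  0  |  1  1
1  0  0  1  |  1  1
1  0  0  0  |  1  1
0  1  1  1  |  1  1
0  1  1  0  |  1  1
0  1  0  1  |  1  1
0  1  0  0  |  1  0
0  0  1  1  |  1  1
0  0  1  0  |  1  1
0  0  0  1  |  1  1
0  0  0  0  |  1  0
At A=0, B=1, C=0, D=0 we have φ true but ψ false, so φ does not entail ψ.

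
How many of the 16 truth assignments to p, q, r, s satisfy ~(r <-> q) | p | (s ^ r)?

p  q  r  s     (r <-> q)  ~(r <-> q)  (~(r <-> q) | p)  (s ^ r)  ((~(r <-> q) | p) | (s ^ r))
T  T  T  T         T          F              T             F                  T              
T  T  T  F         T          F              T             T                  T              
T  T  F  T         F          T              T             T                  T              
T  T  F  F         F          T              T             F                  T              
T  F  T  T         F          T              T             F                  T              
T  F  T  F         F          T              T             T                  T              
T  F  F  T         T          F              T             T                  T              
T  F  F  F         T          F              T             F                  T              
F  T  T  T         T          F              F             F                  F              
F  T  T  F         T          F              F             T                  T              
F  T  F  T         F          T              T             T                  T              
F  T  F  F         F          T              T             F                  T              
F  F  T  T         F          T              T             F                  T              
F  F  T  F         F          T              T             T                  T              
F  F  F  T         T          F              F             T                  T              
F  F  F  F         T          F              F             F                  F              
The formula is true on 14 of the 16 rows.

14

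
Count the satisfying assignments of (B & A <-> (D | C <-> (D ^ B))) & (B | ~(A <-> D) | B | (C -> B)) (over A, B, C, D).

A  B  C  D     (B & A)  (D | C)  (D ^ B)  ((D | C) <-> (D ^ B))  (A <-> D)  ~(A <-> D)  (~(A <-> D) | B)  (C -> B)  φ
T  T  T  T        T        T        F               F                T          F              T             T      F
T  T  T  F        T        T        T               T                F          T              T             T      T
T  T  F  T        T        T        F               F                T          F              T             T      F
T  T  F  F        T        F        T               F                F          T              T             T      F
T  F  T  T        F        T        T               T                T          F              F             F      F
T  F  T  F        F        T        F               F                F          T              T             F      T
T  F  F  T        F        T        T               T                T          F              F             T      F
T  F  F  F        F        F        F               T                F          T              T             T      F
F  T  T  T        F        T        F               F                F          T              T             T      T
F  T  T  F        F        T        T               T                T          F              T             T      F
F  T  F  T        F        T        F               F                F          T              T             T      T
F  T  F  F        F        F        T               F                T          F              T             T      T
F  F  T  T        F        T        T               T                F          T              T             F      F
F  F  T  F        F        T        F               F                T          F              F             F      F
F  F  F  T        F        T        T               T                F          T              T             T      F
F  F  F  F        F        F        F               T                T          F              F             T      F
The formula is true on 5 of the 16 rows.

5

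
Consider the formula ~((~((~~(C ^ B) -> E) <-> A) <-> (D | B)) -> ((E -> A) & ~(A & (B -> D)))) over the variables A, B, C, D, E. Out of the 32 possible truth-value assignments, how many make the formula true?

11

A  B  C  D  E  |  φ
0  0  0  0  0  |  0
0  0  0  0  1  |  0
0  0  0  1  0  |  0
0  0  0  1  1  |  1
0  0  1  0  0  |  0
0  0  1  0  1  |  0
0  0  1  1  0  |  0
0  0  1  1  1  |  1
0  1  0  0  0  |  0
0  1  0  0  1  |  1
0  1  0  1  0  |  0
0  1  0  1  1  |  1
0  1  1  0  0  |  0
0  1  1  0  1  |  1
0  1  1  1  0  |  0
0  1  1  1  1  |  1
1  0  0  0  0  |  1
1  0  0  0  1  |  1
1  0  0  1  0  |  0
1  0  0  1  1  |  0
1  0  1  0  0  |  0
1  0  1  0  1  |  1
1  0  1  1  0  |  1
1  0  1  1  1  |  0
1  1  0  0  0  |  0
1  1  0  0  1  |  0
1  1  0  1  0  |  1
1  1  0  1  1  |  0
1  1  1  0  0  |  0
1  1  1  0  1  |  0
1  1  1  1  0  |  0
1  1  1  1  1  |  0
The formula is true on 11 of the 32 rows.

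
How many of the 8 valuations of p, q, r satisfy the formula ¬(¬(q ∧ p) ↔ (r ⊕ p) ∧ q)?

p  q  r  |  ¬(¬(q ∧ p) ↔ ((r ⊕ p) ∧ q))
T  T  T  |               F             
T  T  F  |               T             
T  F  T  |               T             
T  F  F  |               T             
F  T  T  |               F             
F  T  F  |               T             
F  F  T  |               T             
F  F  F  |               T             
The formula is true on 6 of the 8 rows.

6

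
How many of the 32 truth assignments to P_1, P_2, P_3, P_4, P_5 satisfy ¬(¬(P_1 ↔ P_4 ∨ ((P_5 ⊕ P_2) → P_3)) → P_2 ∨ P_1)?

P_1  P_2  P_3  P_4  P_5  |  φ
 T    T    T    T    T   |  F
 T    T    T    T    F   |  F
 T    T    T    F    T   |  F
 T    T    T    F    F   |  F
 T    T    F    T    T   |  F
 T    T    F    T    F   |  F
 T    T    F    F    T   |  F
 T    T    F    F    F   |  F
 T    F    T    T    T   |  F
 T    F    T    T    F   |  F
 T    F    T    F    T   |  F
 T    F    T    F    F   |  F
 T    F    F    T    T   |  F
 T    F    F    T    F   |  F
 T    F    F    F    T   |  F
 T    F    F    F    F   |  F
 F    T    T    T    T   |  F
 F    T    T    T    F   |  F
 F    T    T    F    T   |  F
 F    T    T    F    F   |  F
 F    T    F    T    T   |  F
 F    T    F    T    F   |  F
 F    T    F    F    T   |  F
 F    T    F    F    F   |  F
 F    F    T    T    T   |  T
 F    F    T    T    F   |  T
 F    F    T    F    T   |  T
 F    F    T    F    F   |  T
 F    F    F    T    T   |  T
 F    F    F    T    F   |  T
 F    F    F    F    T   |  F
 F    F    F    F    F   |  T
The formula is true on 7 of the 32 rows.

7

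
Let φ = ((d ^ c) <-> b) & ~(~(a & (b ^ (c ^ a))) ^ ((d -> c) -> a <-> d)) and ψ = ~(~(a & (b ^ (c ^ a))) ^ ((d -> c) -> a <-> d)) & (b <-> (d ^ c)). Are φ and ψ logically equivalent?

a | b | c | d || φ | ψ
F | F | F | F || T | T
F | F | F | T || F | F
F | F | T | F || F | F
F | F | T | T || F | F
F | T | F | F || F | F
F | T | F | T || T | T
F | T | T | F || T | T
F | T | T | T || F | F
T | F | F | F || T | T
T | F | F | T || F | F
T | F | T | F || F | F
T | F | T | T || T | T
T | T | F | F || F | F
T | T | F | T || T | T
T | T | T | F || T | T
T | T | T | T || F | F
The columns for φ and ψ agree on every row, so they are logically equivalent.

equivalent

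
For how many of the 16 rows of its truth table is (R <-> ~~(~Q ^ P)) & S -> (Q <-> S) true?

P | Q | R | S || φ
T | T | T | T || T
T | T | T | F || T
T | T | F | T || T
T | T | F | F || T
T | F | T | T || T
T | F | T | F || T
T | F | F | T || F
T | F | F | F || T
F | T | T | T || T
F | T | T | F || T
F | T | F | T || T
F | T | F | F || T
F | F | T | T || F
F | F | T | F || T
F | F | F | T || T
F | F | F | F || T
The formula is true on 14 of the 16 rows.

14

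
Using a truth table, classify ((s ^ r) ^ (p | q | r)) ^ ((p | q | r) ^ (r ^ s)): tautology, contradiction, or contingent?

p  q  r  s     (s ^ r)  (p | q | r)  ((s ^ r) ^ (p | q | r))  (r ^ s)  ((p | q | r) ^ (r ^ s))  φ
T  T  T  T        F          T                  T                F                T             F
T  T  T  F        T          T                  F                T                F             F
T  T  F  T        T          T                  F                T                F             F
T  T  F  F        F          T                  T                F                T             F
T  F  T  T        F          T                  T                F                T             F
T  F  T  F        T          T                  F                T                F             F
T  F  F  T        T          T                  F                T                F             F
T  F  F  F        F          T                  T                F                T             F
F  T  T  T        F          T                  T                F                T             F
F  T  T  F        T          T                  F                T                F             F
F  T  F  T        T          T                  F                T                F             F
F  T  F  F        F          T                  T                F                T             F
F  F  T  T        F          T                  T                F                T             F
F  F  T  F        T          T                  F                T                F             F
F  F  F  T        T          F                  T                T                T             F
F  F  F  F        F          F                  F                F                F             F
Every row is F, so the formula is a contradiction.

contradiction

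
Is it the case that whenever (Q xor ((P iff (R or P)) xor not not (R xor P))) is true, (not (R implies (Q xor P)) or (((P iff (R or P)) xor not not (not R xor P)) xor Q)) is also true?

no

P | Q | R | φ | ψ
- | - | - | - | -
T | T | T | F | T
T | T | F | T | F
T | F | T | T | F
T | F | F | F | T
F | T | T | F | T
F | T | F | F | T
F | F | T | T | T
F | F | F | T | F
At P=T, Q=T, R=F we have φ true but ψ false, so φ does not entail ψ.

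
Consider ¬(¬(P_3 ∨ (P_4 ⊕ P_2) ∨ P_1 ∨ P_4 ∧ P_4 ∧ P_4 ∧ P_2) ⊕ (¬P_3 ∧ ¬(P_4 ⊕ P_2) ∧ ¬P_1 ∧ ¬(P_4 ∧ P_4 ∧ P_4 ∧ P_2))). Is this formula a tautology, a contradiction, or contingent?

tautology

P_1  P_2  P_3  P_4  |  (P_4 ⊕ P_2)  (P_4 ∧ P_4 ∧ P_4 ∧ P_2)  ¬P_3  ¬(P_4 ⊕ P_2)  ¬P_1  ¬(P_4 ∧ P_4 ∧ P_4 ∧ P_2)  φ
 0    0    0    0   |       0                  0              1         1         1               1              1
 0    0    0    1   |       1                  0              1         0         1               1              1
 0    0    1    0   |       0                  0              0         1         1               1              1
 0    0    1    1   |       1                  0              0         0         1               1              1
 0    1    0    0   |       1                  0              1         0         1               1              1
 0    1    0    1   |       0                  1              1         1         1               0              1
 0    1    1    0   |       1                  0              0         0         1               1              1
 0    1    1    1   |       0                  1              0         1         1               0              1
 1    0    0    0   |       0                  0              1         1         0               1              1
 1    0    0    1   |       1                  0              1         0         0               1              1
 1    0    1    0   |       0                  0              0         1         0               1              1
 1    0    1    1   |       1                  0              0         0         0               1              1
 1    1    0    0   |       1                  0              1         0         0               1              1
 1    1    0    1   |       0                  1              1         1         0               0              1
 1    1    1    0   |       1                  0              0         0         0               1              1
 1    1    1    1   |       0                  1              0         1         0               0              1
Every row is 1, so the formula is a tautology.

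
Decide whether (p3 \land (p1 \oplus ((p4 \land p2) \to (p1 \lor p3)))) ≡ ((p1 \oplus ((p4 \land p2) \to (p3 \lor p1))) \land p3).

equivalent

p1  p2  p3  p4  |  φ  ψ
T   T   T   T   |  F  F
T   T   T   F   |  F  F
T   T   F   T   |  F  F
T   T   F   F   |  F  F
T   F   T   T   |  F  F
T   F   T   F   |  F  F
T   F   F   T   |  F  F
T   F   F   F   |  F  F
F   T   T   T   |  T  T
F   T   T   F   |  T  T
F   T   F   T   |  F  F
F   T   F   F   |  F  F
F   F   T   T   |  T  T
F   F   T   F   |  T  T
F   F   F   T   |  F  F
F   F   F   F   |  F  F
The columns for φ and ψ agree on every row, so they are logically equivalent.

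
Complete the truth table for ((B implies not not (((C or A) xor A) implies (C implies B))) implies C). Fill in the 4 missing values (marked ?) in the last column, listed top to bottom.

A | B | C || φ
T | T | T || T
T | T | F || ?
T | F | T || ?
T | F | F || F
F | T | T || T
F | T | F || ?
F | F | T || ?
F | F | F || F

F, T, F, T

Row A=T, B=T, C=F: (B implies not not (((C or A) xor A) implies (C implies B))) = T, so the formula = F.
Row A=T, B=F, C=T: (B implies not not (((C or A) xor A) implies (C implies B))) = T, so the formula = T.
Row A=F, B=T, C=F: (B implies not not (((C or A) xor A) implies (C implies B))) = T, so the formula = F.
Row A=F, B=F, C=T: (B implies not not (((C or A) xor A) implies (C implies B))) = T, so the formula = T.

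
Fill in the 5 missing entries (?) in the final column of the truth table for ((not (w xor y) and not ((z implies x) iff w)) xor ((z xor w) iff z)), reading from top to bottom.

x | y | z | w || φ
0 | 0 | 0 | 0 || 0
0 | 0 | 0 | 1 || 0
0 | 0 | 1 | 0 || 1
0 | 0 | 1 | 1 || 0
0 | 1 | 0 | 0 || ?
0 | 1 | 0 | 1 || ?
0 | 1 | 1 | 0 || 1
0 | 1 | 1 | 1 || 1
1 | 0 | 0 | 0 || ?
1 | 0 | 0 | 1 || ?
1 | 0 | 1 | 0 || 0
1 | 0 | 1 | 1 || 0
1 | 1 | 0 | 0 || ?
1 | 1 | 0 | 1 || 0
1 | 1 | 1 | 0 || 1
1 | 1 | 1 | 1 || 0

1, 0, 0, 0, 1

Row x=0, y=1, z=0, w=0: (not (w xor y) and not ((z implies x) iff w)) = 0, ((z xor w) iff z) = 1, so the formula = 1.
Row x=0, y=1, z=0, w=1: (not (w xor y) and not ((z implies x) iff w)) = 0, ((z xor w) iff z) = 0, so the formula = 0.
Row x=1, y=0, z=0, w=0: (not (w xor y) and not ((z implies x) iff w)) = 1, ((z xor w) iff z) = 1, so the formula = 0.
Row x=1, y=0, z=0, w=1: (not (w xor y) and not ((z implies x) iff w)) = 0, ((z xor w) iff z) = 0, so the formula = 0.
Row x=1, y=1, z=0, w=0: (not (w xor y) and not ((z implies x) iff w)) = 0, ((z xor w) iff z) = 1, so the formula = 1.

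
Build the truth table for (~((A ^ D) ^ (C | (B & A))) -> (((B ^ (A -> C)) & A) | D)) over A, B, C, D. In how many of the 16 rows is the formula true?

  A   |   B   |   C   |   D   |   φ  
----- | ----- | ----- | ----- | -----
 True |  True |  True |  True |  True
 True |  True |  True | False | False
 True |  True | False |  True |  True
 True |  True | False | False |  True
 True | False |  True |  True |  True
 True | False |  True | False |  True
 True | False | False |  True |  True
 True | False | False | False |  True
False |  True |  True |  True |  True
False |  True |  True | False |  True
False |  True | False |  True |  True
False |  True | False | False | False
False | False |  True |  True |  True
False | False |  True | False |  True
False | False | False |  True |  True
False | False | False | False | False
The formula is true on 13 of the 16 rows.

13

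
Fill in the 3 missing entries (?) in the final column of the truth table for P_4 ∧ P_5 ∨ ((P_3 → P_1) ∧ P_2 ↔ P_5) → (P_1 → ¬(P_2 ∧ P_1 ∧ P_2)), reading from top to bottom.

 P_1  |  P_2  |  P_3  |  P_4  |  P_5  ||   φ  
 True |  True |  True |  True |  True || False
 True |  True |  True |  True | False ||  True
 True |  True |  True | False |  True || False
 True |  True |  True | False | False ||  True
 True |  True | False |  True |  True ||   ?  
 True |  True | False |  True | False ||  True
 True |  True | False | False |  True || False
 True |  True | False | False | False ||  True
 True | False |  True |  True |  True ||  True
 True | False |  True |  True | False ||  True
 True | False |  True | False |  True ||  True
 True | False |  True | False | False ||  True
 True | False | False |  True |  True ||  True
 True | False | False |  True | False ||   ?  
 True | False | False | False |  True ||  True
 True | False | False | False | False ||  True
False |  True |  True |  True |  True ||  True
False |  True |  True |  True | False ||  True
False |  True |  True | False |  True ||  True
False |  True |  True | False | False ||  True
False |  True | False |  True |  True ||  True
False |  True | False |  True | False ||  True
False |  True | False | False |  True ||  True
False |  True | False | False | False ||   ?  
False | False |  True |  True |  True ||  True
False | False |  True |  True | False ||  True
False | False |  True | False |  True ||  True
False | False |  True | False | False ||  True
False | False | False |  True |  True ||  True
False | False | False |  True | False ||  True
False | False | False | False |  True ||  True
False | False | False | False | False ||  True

False, True, True

Row P_1=True, P_2=True, P_3=False, P_4=True, P_5=True: (P_4 ∧ P_5 ∨ ((P_3 → P_1) ∧ P_2 ↔ P_5)) = True, (P_1 → ¬(P_2 ∧ P_1 ∧ P_2)) = False, so the formula = False.
Row P_1=True, P_2=False, P_3=False, P_4=True, P_5=False: (P_4 ∧ P_5 ∨ ((P_3 → P_1) ∧ P_2 ↔ P_5)) = True, (P_1 → ¬(P_2 ∧ P_1 ∧ P_2)) = True, so the formula = True.
Row P_1=False, P_2=True, P_3=False, P_4=False, P_5=False: (P_4 ∧ P_5 ∨ ((P_3 → P_1) ∧ P_2 ↔ P_5)) = False, (P_1 → ¬(P_2 ∧ P_1 ∧ P_2)) = True, so the formula = True.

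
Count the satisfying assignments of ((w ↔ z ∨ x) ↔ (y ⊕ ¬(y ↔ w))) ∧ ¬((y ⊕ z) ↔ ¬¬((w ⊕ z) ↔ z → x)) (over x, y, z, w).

6

x | y | z | w | φ
- | - | - | - | -
T | T | T | T | F
T | T | T | F | T
T | T | F | T | F
T | T | F | F | T
T | F | T | T | T
T | F | T | F | F
T | F | F | T | T
T | F | F | F | F
F | T | T | T | T
F | T | T | F | F
F | T | F | T | F
F | T | F | F | F
F | F | T | T | F
F | F | T | F | T
F | F | F | T | F
F | F | F | F | F
The formula is true on 6 of the 16 rows.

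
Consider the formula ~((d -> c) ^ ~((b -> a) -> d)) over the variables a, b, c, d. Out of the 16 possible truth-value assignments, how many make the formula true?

a  b  c  d  |  ~((d -> c) ^ ~((b -> a) -> d))
T  T  T  T  |                F               
T  T  T  F  |                T               
T  T  F  T  |                T               
T  T  F  F  |                T               
T  F  T  T  |                F               
T  F  T  F  |                T               
T  F  F  T  |                T               
T  F  F  F  |                T               
F  T  T  T  |                F               
F  T  T  F  |                F               
F  T  F  T  |                T               
F  T  F  F  |                F               
F  F  T  T  |                F               
F  F  T  F  |                T               
F  F  F  T  |                T               
F  F  F  F  |                T               
The formula is true on 10 of the 16 rows.

10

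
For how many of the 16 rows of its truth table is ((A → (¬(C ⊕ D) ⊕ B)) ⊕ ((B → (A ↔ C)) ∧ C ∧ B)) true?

A | B | C | D | (C ⊕ D) | ¬(C ⊕ D) | (¬(C ⊕ D) ⊕ B) | (A → (¬(C ⊕ D) ⊕ B)) | (A ↔ C) | (B → (A ↔ C)) | ((B → (A ↔ C)) ∧ C ∧ B) | φ
- | - | - | - | ------- | -------- | -------------- | -------------------- | ------- | ------------- | ----------------------- | -
F | F | F | F |    F    |    T     |       T        |          T           |    T    |       T       |            F            | T
F | F | F | T |    T    |    F     |       F        |          T           |    T    |       T       |            F            | T
F | F | T | F |    T    |    F     |       F        |          T           |    F    |       T       |            F            | T
F | F | T | T |    F    |    T     |       T        |          T           |    F    |       T       |            F            | T
F | T | F | F |    F    |    T     |       F        |          T           |    T    |       T       |            F            | T
F | T | F | T |    T    |    F     |       T        |          T           |    T    |       T       |            F            | T
F | T | T | F |    T    |    F     |       T        |          T           |    F    |       F       |            F            | T
F | T | T | T |    F    |    T     |       F        |          T           |    F    |       F       |            F            | T
T | F | F | F |    F    |    T     |       T        |          T           |    F    |       T       |            F            | T
T | F | F | T |    T    |    F     |       F        |          F           |    F    |       T       |            F            | F
T | F | T | F |    T    |    F     |       F        |          F           |    T    |       T       |            F            | F
T | F | T | T |    F    |    T     |       T        |          T           |    T    |       T       |            F            | T
T | T | F | F |    F    |    T     |       F        |          F           |    F    |       F       |            F            | F
T | T | F | T |    T    |    F     |       T        |          T           |    F    |       F       |            F            | T
T | T | T | F |    T    |    F     |       T        |          T           |    T    |       T       |            T            | F
T | T | T | T |    F    |    T     |       F        |          F           |    T    |       T       |            T            | T
The formula is true on 12 of the 16 rows.

12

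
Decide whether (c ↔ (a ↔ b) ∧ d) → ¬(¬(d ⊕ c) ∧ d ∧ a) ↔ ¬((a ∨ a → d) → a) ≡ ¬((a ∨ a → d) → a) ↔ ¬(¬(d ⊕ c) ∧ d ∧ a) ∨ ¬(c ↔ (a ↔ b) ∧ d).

equivalent

a | b | c | d | φ | ψ
- | - | - | - | - | -
1 | 1 | 1 | 1 | 1 | 1
1 | 1 | 1 | 0 | 0 | 0
1 | 1 | 0 | 1 | 0 | 0
1 | 1 | 0 | 0 | 0 | 0
1 | 0 | 1 | 1 | 0 | 0
1 | 0 | 1 | 0 | 0 | 0
1 | 0 | 0 | 1 | 0 | 0
1 | 0 | 0 | 0 | 0 | 0
0 | 1 | 1 | 1 | 1 | 1
0 | 1 | 1 | 0 | 1 | 1
0 | 1 | 0 | 1 | 1 | 1
0 | 1 | 0 | 0 | 1 | 1
0 | 0 | 1 | 1 | 1 | 1
0 | 0 | 1 | 0 | 1 | 1
0 | 0 | 0 | 1 | 1 | 1
0 | 0 | 0 | 0 | 1 | 1
The columns for φ and ψ agree on every row, so they are logically equivalent.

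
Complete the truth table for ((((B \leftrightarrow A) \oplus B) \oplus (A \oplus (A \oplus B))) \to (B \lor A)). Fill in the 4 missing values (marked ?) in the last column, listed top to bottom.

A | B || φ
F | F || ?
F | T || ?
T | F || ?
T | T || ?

F, T, T, T

Row A=F, B=F: (((B \leftrightarrow A) \oplus B) \oplus (A \oplus (A \oplus B))) = T, (B \lor A) = F, so the formula = F.
Row A=F, B=T: (((B \leftrightarrow A) \oplus B) \oplus (A \oplus (A \oplus B))) = F, (B \lor A) = T, so the formula = T.
Row A=T, B=F: (((B \leftrightarrow A) \oplus B) \oplus (A \oplus (A \oplus B))) = F, (B \lor A) = T, so the formula = T.
Row A=T, B=T: (((B \leftrightarrow A) \oplus B) \oplus (A \oplus (A \oplus B))) = T, (B \lor A) = T, so the formula = T.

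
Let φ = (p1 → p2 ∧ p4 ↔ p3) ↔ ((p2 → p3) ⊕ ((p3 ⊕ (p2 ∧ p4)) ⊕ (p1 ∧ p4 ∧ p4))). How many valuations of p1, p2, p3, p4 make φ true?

6

p1 | p2 | p3 | p4 | φ
-- | -- | -- | -- | -
F  | F  | F  | F  | F
F  | F  | F  | T  | F
F  | F  | T  | F  | F
F  | F  | T  | T  | F
F  | T  | F  | F  | T
F  | T  | F  | T  | F
F  | T  | T  | F  | F
F  | T  | T  | T  | T
T  | F  | F  | F  | T
T  | F  | F  | T  | F
T  | F  | T  | F  | T
T  | F  | T  | T  | F
T  | T  | F  | F  | F
T  | T  | F  | T  | T
T  | T  | T  | F  | T
T  | T  | T  | T  | F
The formula is true on 6 of the 16 rows.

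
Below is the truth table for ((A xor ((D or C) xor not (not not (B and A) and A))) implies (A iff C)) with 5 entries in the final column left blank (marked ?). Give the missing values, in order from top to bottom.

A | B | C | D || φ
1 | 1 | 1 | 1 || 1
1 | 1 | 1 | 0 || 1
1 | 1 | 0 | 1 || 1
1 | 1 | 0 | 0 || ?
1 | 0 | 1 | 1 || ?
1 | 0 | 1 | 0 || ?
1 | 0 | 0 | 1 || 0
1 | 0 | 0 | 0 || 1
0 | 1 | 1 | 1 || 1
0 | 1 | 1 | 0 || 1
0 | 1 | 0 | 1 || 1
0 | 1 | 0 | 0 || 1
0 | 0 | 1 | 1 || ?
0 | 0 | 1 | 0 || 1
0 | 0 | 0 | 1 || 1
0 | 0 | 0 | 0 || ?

Row A=1, B=1, C=0, D=0: (A xor ((D or C) xor not (not not (B and A) and A))) = 1, (A iff C) = 0, so the formula = 0.
Row A=1, B=0, C=1, D=1: (A xor ((D or C) xor not (not not (B and A) and A))) = 1, (A iff C) = 1, so the formula = 1.
Row A=1, B=0, C=1, D=0: (A xor ((D or C) xor not (not not (B and A) and A))) = 1, (A iff C) = 1, so the formula = 1.
Row A=0, B=0, C=1, D=1: (A xor ((D or C) xor not (not not (B and A) and A))) = 0, (A iff C) = 0, so the formula = 1.
Row A=0, B=0, C=0, D=0: (A xor ((D or C) xor not (not not (B and A) and A))) = 1, (A iff C) = 1, so the formula = 1.

0, 1, 1, 1, 1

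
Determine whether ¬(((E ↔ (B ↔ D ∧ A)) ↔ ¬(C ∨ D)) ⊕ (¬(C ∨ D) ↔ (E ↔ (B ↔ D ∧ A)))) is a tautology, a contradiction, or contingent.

tautology

A | B | C | D | E | φ
- | - | - | - | - | -
T | T | T | T | T | T
T | T | T | T | F | T
T | T | T | F | T | T
T | T | T | F | F | T
T | T | F | T | T | T
T | T | F | T | F | T
T | T | F | F | T | T
T | T | F | F | F | T
T | F | T | T | T | T
T | F | T | T | F | T
T | F | T | F | T | T
T | F | T | F | F | T
T | F | F | T | T | T
T | F | F | T | F | T
T | F | F | F | T | T
T | F | F | F | F | T
F | T | T | T | T | T
F | T | T | T | F | T
F | T | T | F | T | T
F | T | T | F | F | T
F | T | F | T | T | T
F | T | F | T | F | T
F | T | F | F | T | T
F | T | F | F | F | T
F | F | T | T | T | T
F | F | T | T | F | T
F | F | T | F | T | T
F | F | T | F | F | T
F | F | F | T | T | T
F | F | F | T | F | T
F | F | F | F | T | T
F | F | F | F | F | T
Every row is T, so the formula is a tautology.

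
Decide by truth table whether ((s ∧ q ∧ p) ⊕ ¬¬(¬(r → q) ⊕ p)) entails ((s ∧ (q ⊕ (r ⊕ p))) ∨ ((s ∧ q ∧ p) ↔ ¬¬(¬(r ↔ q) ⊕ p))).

p | q | r | s | φ | ψ
- | - | - | - | - | -
T | T | T | T | F | T
T | T | T | F | T | F
T | T | F | T | F | F
T | T | F | F | T | T
T | F | T | T | F | T
T | F | T | F | F | T
T | F | F | T | T | T
T | F | F | F | T | F
F | T | T | T | F | T
F | T | T | F | F | T
F | T | F | T | F | T
F | T | F | F | F | F
F | F | T | T | T | T
F | F | T | F | T | F
F | F | F | T | F | T
F | F | F | F | F | T
At p=T, q=T, r=T, s=F we have φ true but ψ false, so φ does not entail ψ.

no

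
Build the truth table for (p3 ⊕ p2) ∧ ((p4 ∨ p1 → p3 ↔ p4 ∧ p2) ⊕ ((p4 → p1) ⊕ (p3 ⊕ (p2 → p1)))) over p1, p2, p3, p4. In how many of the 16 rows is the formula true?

p1  p2  p3  p4  |  φ
T   T   T   T   |  F
T   T   T   F   |  F
T   T   F   T   |  F
T   T   F   F   |  T
T   F   T   T   |  T
T   F   T   F   |  T
T   F   F   T   |  F
T   F   F   F   |  F
F   T   T   T   |  F
F   T   T   F   |  F
F   T   F   T   |  F
F   T   F   F   |  T
F   F   T   T   |  F
F   F   T   F   |  T
F   F   F   T   |  F
F   F   F   F   |  F
The formula is true on 5 of the 16 rows.

5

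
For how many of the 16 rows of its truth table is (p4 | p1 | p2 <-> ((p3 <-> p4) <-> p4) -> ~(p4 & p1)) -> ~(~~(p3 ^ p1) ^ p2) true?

10

p1  p2  p3  p4  |  φ
T   T   T   T   |  T
T   T   T   F   |  F
T   T   F   T   |  T
T   T   F   F   |  T
T   F   T   T   |  T
T   F   T   F   |  T
T   F   F   T   |  F
T   F   F   F   |  F
F   T   T   T   |  T
F   T   T   F   |  T
F   T   F   T   |  F
F   T   F   F   |  F
F   F   T   T   |  F
F   F   T   F   |  T
F   F   F   T   |  T
F   F   F   F   |  T
The formula is true on 10 of the 16 rows.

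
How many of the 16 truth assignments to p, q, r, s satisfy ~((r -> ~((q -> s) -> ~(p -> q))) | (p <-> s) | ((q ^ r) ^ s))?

p  q  r  s  |  φ
T  T  T  T  |  F
T  T  T  F  |  T
T  T  F  T  |  F
T  T  F  F  |  F
T  F  T  T  |  F
T  F  T  F  |  F
T  F  F  T  |  F
T  F  F  F  |  F
F  T  T  T  |  F
F  T  T  F  |  F
F  T  F  T  |  F
F  T  F  F  |  F
F  F  T  T  |  F
F  F  T  F  |  F
F  F  F  T  |  F
F  F  F  F  |  F
The formula is true on 1 of the 16 rows.

1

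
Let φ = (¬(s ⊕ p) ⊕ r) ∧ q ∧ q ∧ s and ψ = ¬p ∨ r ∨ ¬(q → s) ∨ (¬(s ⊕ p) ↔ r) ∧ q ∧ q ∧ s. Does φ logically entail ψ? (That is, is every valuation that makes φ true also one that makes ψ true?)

no

p  q  r  s  |  φ  ψ
T  T  T  T  |  F  T
T  T  T  F  |  F  T
T  T  F  T  |  T  F
T  T  F  F  |  F  T
T  F  T  T  |  F  T
T  F  T  F  |  F  T
T  F  F  T  |  F  F
T  F  F  F  |  F  F
F  T  T  T  |  T  T
F  T  T  F  |  F  T
F  T  F  T  |  F  T
F  T  F  F  |  F  T
F  F  T  T  |  F  T
F  F  T  F  |  F  T
F  F  F  T  |  F  T
F  F  F  F  |  F  T
At p=T, q=T, r=F, s=T we have φ true but ψ false, so φ does not entail ψ.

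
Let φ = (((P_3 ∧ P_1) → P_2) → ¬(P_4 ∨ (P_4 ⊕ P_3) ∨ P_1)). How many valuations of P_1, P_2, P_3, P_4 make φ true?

4

P_1  P_2  P_3  P_4  |  φ
 0    0    0    0   |  1
 0    0    0    1   |  0
 0    0    1    0   |  0
 0    0    1    1   |  0
 0    1    0    0   |  1
 0    1    0    1   |  0
 0    1    1    0   |  0
 0    1    1    1   |  0
 1    0    0    0   |  0
 1    0    0    1   |  0
 1    0    1    0   |  1
 1    0    1    1   |  1
 1    1    0    0   |  0
 1    1    0    1   |  0
 1    1    1    0   |  0
 1    1    1    1   |  0
The formula is true on 4 of the 16 rows.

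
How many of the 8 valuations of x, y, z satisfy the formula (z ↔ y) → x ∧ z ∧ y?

x | y | z || (z ↔ y) | (x ∧ z ∧ y) | ((z ↔ y) → (x ∧ z ∧ y))
T | T | T ||    T    |      T      |            T           
T | T | F ||    F    |      F      |            T           
T | F | T ||    F    |      F      |            T           
T | F | F ||    T    |      F      |            F           
F | T | T ||    T    |      F      |            F           
F | T | F ||    F    |      F      |            T           
F | F | T ||    F    |      F      |            T           
F | F | F ||    T    |      F      |            F           
The formula is true on 5 of the 8 rows.

5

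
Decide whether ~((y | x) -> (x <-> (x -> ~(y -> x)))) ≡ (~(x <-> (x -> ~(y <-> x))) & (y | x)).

not equivalent

x  y  |  φ  ψ
1  1  |  1  1
1  0  |  1  0
0  1  |  1  1
0  0  |  0  0
The columns differ at x=1, y=0 (φ=1, ψ=0), so they are not equivalent.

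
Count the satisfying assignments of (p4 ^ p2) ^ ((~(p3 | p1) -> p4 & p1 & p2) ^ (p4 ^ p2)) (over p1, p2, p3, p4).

12

p1  p2  p3  p4     (p4 ^ p2)  (p3 | p1)  ~(p3 | p1)  (p4 & p1)  ((p4 & p1) & p2)  φ
1   1   1   1          0          1          0           1             1          1
1   1   1   0          1          1          0           0             0          1
1   1   0   1          0          1          0           1             1          1
1   1   0   0          1          1          0           0             0          1
1   0   1   1          1          1          0           1             0          1
1   0   1   0          0          1          0           0             0          1
1   0   0   1          1          1          0           1             0          1
1   0   0   0          0          1          0           0             0          1
0   1   1   1          0          1          0           0             0          1
0   1   1   0          1          1          0           0             0          1
0   1   0   1          0          0          1           0             0          0
0   1   0   0          1          0          1           0             0          0
0   0   1   1          1          1          0           0             0          1
0   0   1   0          0          1          0           0             0          1
0   0   0   1          1          0          1           0             0          0
0   0   0   0          0          0          1           0             0          0
The formula is true on 12 of the 16 rows.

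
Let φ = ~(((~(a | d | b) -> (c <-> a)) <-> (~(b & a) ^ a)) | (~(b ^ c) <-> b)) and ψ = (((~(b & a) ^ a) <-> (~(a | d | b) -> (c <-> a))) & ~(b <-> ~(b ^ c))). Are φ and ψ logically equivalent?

  a   |   b   |   c   |   d   |   φ   |   ψ  
----- | ----- | ----- | ----- | ----- | -----
 True |  True |  True |  True | False | False
 True |  True |  True | False | False | False
 True |  True | False |  True | False |  True
 True |  True | False | False | False |  True
 True | False |  True |  True | False | False
 True | False |  True | False | False | False
 True | False | False |  True |  True | False
 True | False | False | False |  True | False
False |  True |  True |  True | False | False
False |  True |  True | False | False | False
False |  True | False |  True | False |  True
False |  True | False | False | False |  True
False | False |  True |  True | False | False
False | False |  True | False | False | False
False | False | False |  True | False |  True
False | False | False | False | False |  True
The columns differ at a=True, b=True, c=False, d=True (φ=False, ψ=True), so they are not equivalent.

not equivalent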